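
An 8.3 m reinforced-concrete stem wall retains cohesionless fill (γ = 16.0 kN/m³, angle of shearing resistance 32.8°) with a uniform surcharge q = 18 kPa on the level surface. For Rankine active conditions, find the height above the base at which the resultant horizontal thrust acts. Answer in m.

3.06 m

K_a = 0.2973.
Triangular part P₁ = ½K_aγH² = 163.8 at H/3 = 2.767 m; rectangular part P₂ = K_a q H = 44.41 at H/2 = 4.150 m.
ȳ = (P₁·2.767 + P₂·4.150)/(P₁+P₂) = 3.062 m.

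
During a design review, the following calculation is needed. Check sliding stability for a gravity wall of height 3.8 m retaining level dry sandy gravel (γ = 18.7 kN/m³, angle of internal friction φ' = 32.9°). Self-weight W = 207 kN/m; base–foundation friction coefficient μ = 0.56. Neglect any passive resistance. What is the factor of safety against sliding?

K_a = tan²(45° − 32.9°/2) = 0.2960.
P_a = ½K_aγH² = 0.5×0.2960×18.7×3.8² = 39.97 kN/m, acting at H/3 = 1.267 m above the base.
FS_sliding = μW / P_a = 0.56×207 / 39.97 = 2.900.

2.90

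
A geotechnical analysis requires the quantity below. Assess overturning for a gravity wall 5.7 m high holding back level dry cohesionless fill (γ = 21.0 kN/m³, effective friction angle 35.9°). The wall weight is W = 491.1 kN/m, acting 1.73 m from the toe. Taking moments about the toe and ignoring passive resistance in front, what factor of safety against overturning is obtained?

5.03

K_a = tan²(45° − 35.9°/2) = 0.2607.
P_a = ½K_aγH² = 0.5×0.2607×21.0×5.7² = 88.95 kN/m, acting at H/3 = 1.900 m above the base.
Overturning moment M_o = P_a × H/3 = 88.95 × 1.900 = 169.0.
Resisting moment M_r = W × 1.73 = 491.1 × 1.73 = 849.6.
FS_overturning = M_r/M_o = 849.6/169.0 = 5.027.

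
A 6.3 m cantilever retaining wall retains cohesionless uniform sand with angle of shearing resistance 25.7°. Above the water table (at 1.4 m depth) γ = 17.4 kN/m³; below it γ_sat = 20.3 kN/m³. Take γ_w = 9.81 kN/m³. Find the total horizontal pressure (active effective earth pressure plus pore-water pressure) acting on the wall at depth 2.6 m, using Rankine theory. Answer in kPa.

26.4 kPa

K_a = (1 − sin φ)/(1 + sin φ) = 0.3950.
γ' = 20.3 − 9.81 = 10.49 kN/m³.
Effective vertical stress at 2.6 m: σ'_v = 17.4×1.4 + 10.49×1.20 = 36.95 kPa.
σ'_h = K_a σ'_v = 0.3950 × 36.95 = 14.60 kPa; u = γ_w × 1.20 = 11.77 kPa.
Total σ_h = 14.60 + 11.77 = 26.37 kPa.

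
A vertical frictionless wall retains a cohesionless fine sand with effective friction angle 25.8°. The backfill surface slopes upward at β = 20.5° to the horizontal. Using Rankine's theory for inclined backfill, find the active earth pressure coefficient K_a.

K_a = cos β · (cos β − √(cos²β − cos²φ)) / (cos β + √(cos²β − cos²φ)).
cos β = 0.9367, cos φ = 0.9003, √(cos²β − cos²φ) = 0.2584.
K_a = 0.9367 × (0.9367 − 0.2584)/(0.9367 + 0.2584) = 0.5316.

0.532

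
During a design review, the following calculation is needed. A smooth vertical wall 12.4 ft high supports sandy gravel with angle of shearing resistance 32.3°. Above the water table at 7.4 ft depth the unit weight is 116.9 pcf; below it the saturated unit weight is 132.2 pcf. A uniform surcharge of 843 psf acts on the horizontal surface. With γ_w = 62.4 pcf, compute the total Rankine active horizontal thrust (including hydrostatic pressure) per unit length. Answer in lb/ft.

K_a = tan²(45° − φ/2) = 0.3035.
γ' = 132.2 − 62.4 = 69.80 pcf. h₂ = H − d_w = 5.0 ft.
σ'_h: at surface K_a·q = 255.8; at WT K_a(q+γd_w) = 518.4; at base K_a(q+γd_w+γ'h₂) = 624.3 psf.
P₁ = ½(255.8+518.4)×7.4 = 2865; P₂ = ½(518.4+624.3)×5.0 = 2857; P_w = ½γ_w h₂² = 780.0.
Total = 2865+2857+780.0 = 6501 lb/ft.

6500 lb/ft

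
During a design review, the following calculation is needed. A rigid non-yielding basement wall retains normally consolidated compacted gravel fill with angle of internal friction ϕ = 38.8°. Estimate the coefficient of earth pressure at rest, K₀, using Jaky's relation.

0.373

K₀ = 1 − sin φ' = 1 − sin 38.8° = 0.3734.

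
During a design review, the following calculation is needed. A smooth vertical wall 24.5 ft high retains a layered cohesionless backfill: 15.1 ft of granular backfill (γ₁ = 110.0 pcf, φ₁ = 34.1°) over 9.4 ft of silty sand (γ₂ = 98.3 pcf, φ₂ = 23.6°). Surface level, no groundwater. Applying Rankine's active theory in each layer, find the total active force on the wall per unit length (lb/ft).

K_a1 = tan²(45°−34.1°/2) = 0.2815; K_a2 = tan²(45°−23.6°/2) = 0.4282.
Layer 1: σ at base = K_a1 γ₁ h₁ = 467.6 psf; P₁ = ½×467.6×15.1 = 3530.
Layer 2: σ_v at top = γ₁h₁ = 1661; σ_h top = K_a2×1661 = 711.3; σ_h base = K_a2×(1661+98.3×9.4) = 1107.
P₂ = ½(711.3+1107)×9.4 = 8546. Total P_a = 3530+8546 = 12080 lb/ft.

12100 lb/ft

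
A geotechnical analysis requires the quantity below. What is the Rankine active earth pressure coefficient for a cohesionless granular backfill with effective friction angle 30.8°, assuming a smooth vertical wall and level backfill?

K_a = (1 − sin φ)/(1 + sin φ) = (1 − sin 30.8°)/(1 + sin 30.8°) = 0.3227.

0.323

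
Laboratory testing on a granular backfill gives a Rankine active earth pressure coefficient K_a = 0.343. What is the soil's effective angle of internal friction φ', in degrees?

K_a = tan²(45° − φ/2) ⇒ 45° − φ/2 = arctan(√0.343) = 30.36°.
φ = 2(45° − 30.36°) = 29.29°.

29.3°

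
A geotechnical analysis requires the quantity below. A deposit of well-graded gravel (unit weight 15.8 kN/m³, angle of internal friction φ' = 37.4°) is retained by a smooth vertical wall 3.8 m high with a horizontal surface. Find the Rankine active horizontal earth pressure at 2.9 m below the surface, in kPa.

K_a = (1 − sin φ)/(1 + sin φ) = 0.2443.
σ_h = K_a γ z = 0.2443 × 15.8 × 2.9 = 11.19 kPa.

11.2 kPa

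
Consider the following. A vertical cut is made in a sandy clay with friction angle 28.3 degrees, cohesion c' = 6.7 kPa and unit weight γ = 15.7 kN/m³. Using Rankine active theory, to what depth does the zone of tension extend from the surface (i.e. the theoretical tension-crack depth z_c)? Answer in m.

1.43 m

K_a = tan²(45° − 28.3°/2) = 0.3568; √K_a = 0.5973.
The active pressure is zero where K_a γ z = 2c√K_a, so z_c = 2c/(γ√K_a) = 2×6.7/(15.7×0.5973) = 1.429 m.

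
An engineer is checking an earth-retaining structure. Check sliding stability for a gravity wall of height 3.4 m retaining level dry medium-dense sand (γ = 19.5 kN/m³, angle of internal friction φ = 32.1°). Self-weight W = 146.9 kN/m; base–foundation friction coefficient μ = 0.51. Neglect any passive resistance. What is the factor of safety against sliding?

K_a = tan²(45° − 32.1°/2) = 0.3060.
P_a = ½K_aγH² = 0.5×0.3060×19.5×3.4² = 34.49 kN/m, acting at H/3 = 1.133 m above the base.
FS_sliding = μW / P_a = 0.51×146.9 / 34.49 = 2.172.

2.17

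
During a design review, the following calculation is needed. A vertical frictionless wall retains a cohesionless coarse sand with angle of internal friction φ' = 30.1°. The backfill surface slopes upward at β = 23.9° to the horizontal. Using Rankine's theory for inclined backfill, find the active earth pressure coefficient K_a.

0.468

K_a = cos β · (cos β − √(cos²β − cos²φ)) / (cos β + √(cos²β − cos²φ)).
cos β = 0.9143, cos φ = 0.8652, √(cos²β − cos²φ) = 0.2956.
K_a = 0.9143 × (0.9143 − 0.2956)/(0.9143 + 0.2956) = 0.4675.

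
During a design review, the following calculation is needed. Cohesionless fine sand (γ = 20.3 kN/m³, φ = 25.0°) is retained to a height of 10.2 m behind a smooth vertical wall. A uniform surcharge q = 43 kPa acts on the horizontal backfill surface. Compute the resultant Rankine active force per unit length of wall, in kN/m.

607 kN/m

K_a = tan²(45° − φ/2) = 0.4059.
Soil triangle: ½ K_a γ H² = 0.5×0.4059×20.3×10.2² = 428.6 kN/m.
Surcharge rectangle: K_a q H = 0.4059×43×10.2 = 178.0 kN/m.
Total = 428.6 + 178.0 = 606.6 kN/m.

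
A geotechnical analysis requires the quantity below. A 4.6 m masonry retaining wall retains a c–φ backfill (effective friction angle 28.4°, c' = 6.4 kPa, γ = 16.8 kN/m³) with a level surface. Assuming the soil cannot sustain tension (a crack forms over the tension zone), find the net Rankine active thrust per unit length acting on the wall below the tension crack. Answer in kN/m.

32.9 kN/m

K_a = 0.3554; √K_a = 0.5961.
Tension-crack depth z_c = 2c/(γ√K_a) = 2×6.4/(16.8×0.5961) = 1.278 m.
σ_a at base = K_a γ H − 2c√K_a = 0.3554×16.8×4.6 − 2×6.4×0.5961 = 19.83 kPa.
P_a = ½ × 19.83 × (H − z_c) = 0.5×19.83×3.322 = 32.94 kN/m.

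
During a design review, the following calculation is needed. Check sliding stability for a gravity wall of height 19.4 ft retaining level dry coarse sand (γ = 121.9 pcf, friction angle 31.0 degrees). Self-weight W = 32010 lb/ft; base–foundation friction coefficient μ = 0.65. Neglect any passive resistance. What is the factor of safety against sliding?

2.83

K_a = tan²(45° − 31.0°/2) = 0.3201.
P_a = ½K_aγH² = 0.5×0.3201×121.9×19.4² = 7343 lb/ft, acting at H/3 = 6.467 ft above the base.
FS_sliding = μW / P_a = 0.65×32010 / 7343 = 2.834.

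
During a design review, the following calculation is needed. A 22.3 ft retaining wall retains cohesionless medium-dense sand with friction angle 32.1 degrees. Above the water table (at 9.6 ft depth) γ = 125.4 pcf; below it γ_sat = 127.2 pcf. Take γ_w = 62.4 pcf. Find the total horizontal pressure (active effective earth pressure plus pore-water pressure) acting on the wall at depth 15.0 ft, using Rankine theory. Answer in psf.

812 psf

K_a = (1 − sin φ)/(1 + sin φ) = 0.3060.
γ' = 127.2 − 62.4 = 64.80 pcf.
Effective vertical stress at 15.0 ft: σ'_v = 125.4×9.6 + 64.80×5.40 = 1554 psf.
σ'_h = K_a σ'_v = 0.3060 × 1554 = 475.4 psf; u = γ_w × 5.40 = 337.0 psf.
Total σ_h = 475.4 + 337.0 = 812.4 psf.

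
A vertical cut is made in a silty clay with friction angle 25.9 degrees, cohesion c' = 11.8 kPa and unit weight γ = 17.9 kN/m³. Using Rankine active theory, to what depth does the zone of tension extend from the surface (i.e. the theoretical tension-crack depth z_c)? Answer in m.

2.11 m

K_a = tan²(45° − 25.9°/2) = 0.3920; √K_a = 0.6261.
The active pressure is zero where K_a γ z = 2c√K_a, so z_c = 2c/(γ√K_a) = 2×11.8/(17.9×0.6261) = 2.106 m.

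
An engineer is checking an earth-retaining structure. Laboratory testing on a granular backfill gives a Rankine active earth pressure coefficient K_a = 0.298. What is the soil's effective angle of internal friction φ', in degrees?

32.7°

K_a = tan²(45° − φ/2) ⇒ 45° − φ/2 = arctan(√0.298) = 28.63°.
φ = 2(45° − 28.63°) = 32.74°.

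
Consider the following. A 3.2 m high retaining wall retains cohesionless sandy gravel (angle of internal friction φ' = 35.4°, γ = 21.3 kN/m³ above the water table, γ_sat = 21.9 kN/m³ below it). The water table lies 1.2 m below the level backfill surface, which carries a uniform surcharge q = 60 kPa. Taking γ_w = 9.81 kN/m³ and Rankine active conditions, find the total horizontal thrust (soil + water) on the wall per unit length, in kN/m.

K_a = tan²(45° − φ/2) = 0.2664.
γ' = 21.9 − 9.81 = 12.09 kN/m³. h₂ = H − d_w = 2.0 m.
σ'_h: at surface K_a·q = 15.98; at WT K_a(q+γd_w) = 22.79; at base K_a(q+γd_w+γ'h₂) = 29.23 kPa.
P₁ = ½(15.98+22.79)×1.2 = 23.27; P₂ = ½(22.79+29.23)×2.0 = 52.03; P_w = ½γ_w h₂² = 19.62.
Total = 23.27+52.03+19.62 = 94.91 kN/m.

94.9 kN/m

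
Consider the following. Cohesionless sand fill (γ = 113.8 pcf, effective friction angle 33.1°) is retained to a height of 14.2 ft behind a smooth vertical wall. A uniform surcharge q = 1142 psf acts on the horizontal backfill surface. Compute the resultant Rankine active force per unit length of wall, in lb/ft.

K_a = tan²(45° − φ/2) = 0.2936.
Soil triangle: ½ K_a γ H² = 0.5×0.2936×113.8×14.2² = 3368 lb/ft.
Surcharge rectangle: K_a q H = 0.2936×1142×14.2 = 4761 lb/ft.
Total = 3368 + 4761 = 8129 lb/ft.

8130 lb/ft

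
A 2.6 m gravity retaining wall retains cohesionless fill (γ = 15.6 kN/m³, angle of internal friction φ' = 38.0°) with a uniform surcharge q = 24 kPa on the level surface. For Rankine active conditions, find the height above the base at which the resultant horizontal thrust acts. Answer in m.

K_a = 0.2379.
Triangular part P₁ = ½K_aγH² = 12.54 at H/3 = 0.8667 m; rectangular part P₂ = K_a q H = 14.84 at H/2 = 1.300 m.
ȳ = (P₁·0.8667 + P₂·1.300)/(P₁+P₂) = 1.102 m.

1.10 m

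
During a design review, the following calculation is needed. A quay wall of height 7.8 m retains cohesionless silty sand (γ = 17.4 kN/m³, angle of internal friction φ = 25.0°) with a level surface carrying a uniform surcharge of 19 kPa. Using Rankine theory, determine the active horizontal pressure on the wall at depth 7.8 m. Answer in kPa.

K_a = (1 − sin φ)/(1 + sin φ) = 0.4059.
σ_v = γz + q = 17.4 × 7.8 + 19 = 154.7 kPa.
σ_h = K_a σ_v = 0.4059 × 154.7 = 62.79 kPa.

62.8 kPa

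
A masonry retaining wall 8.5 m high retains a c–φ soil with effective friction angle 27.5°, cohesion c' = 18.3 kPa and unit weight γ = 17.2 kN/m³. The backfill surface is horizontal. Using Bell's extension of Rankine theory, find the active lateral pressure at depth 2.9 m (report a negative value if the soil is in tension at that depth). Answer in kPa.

-3.84 kPa

K_a = (1 − sin φ)/(1 + sin φ) = 0.3682.
σ_a = K_a γ z − 2c√K_a = 0.3682×17.2×2.9 − 2×18.3×0.6068 = -3.842 kPa.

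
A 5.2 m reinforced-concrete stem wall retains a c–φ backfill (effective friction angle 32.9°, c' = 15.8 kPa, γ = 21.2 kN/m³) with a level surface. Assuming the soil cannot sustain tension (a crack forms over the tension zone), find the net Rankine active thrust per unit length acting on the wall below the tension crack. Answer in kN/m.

K_a = 0.2960; √K_a = 0.5441.
Tension-crack depth z_c = 2c/(γ√K_a) = 2×15.8/(21.2×0.5441) = 2.740 m.
σ_a at base = K_a γ H − 2c√K_a = 0.2960×21.2×5.2 − 2×15.8×0.5441 = 15.44 kPa.
P_a = ½ × 15.44 × (H − z_c) = 0.5×15.44×2.460 = 19.00 kN/m.

19.0 kN/m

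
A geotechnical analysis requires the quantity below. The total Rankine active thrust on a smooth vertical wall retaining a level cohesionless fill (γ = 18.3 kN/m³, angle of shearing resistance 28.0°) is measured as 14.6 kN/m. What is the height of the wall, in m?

K_a = 0.3610. P_a = ½ K_a γ H² ⇒ H = √(2P_a/(K_a γ)).
H = √(2×14.6/(0.3610×18.3)) = 2.102 m.

2.10 m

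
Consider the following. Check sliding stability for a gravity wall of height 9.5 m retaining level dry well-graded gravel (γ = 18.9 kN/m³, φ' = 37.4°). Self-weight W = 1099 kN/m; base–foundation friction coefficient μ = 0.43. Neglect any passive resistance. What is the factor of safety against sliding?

K_a = tan²(45° − 37.4°/2) = 0.2443.
P_a = ½K_aγH² = 0.5×0.2443×18.9×9.5² = 208.3 kN/m, acting at H/3 = 3.167 m above the base.
FS_sliding = μW / P_a = 0.43×1099 / 208.3 = 2.268.

2.27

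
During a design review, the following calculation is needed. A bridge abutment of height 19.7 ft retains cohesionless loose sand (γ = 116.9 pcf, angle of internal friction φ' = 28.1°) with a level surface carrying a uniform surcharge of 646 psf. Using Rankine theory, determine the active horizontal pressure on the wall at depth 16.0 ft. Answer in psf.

K_a = (1 − sin φ)/(1 + sin φ) = 0.3596.
σ_v = γz + q = 116.9 × 16.0 + 646 = 2516 psf.
σ_h = K_a σ_v = 0.3596 × 2516 = 904.9 psf.

905 psf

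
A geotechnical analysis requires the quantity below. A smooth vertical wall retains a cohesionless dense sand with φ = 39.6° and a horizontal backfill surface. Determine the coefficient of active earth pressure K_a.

0.221

K_a = tan²(45° − φ/2) = tan²(25.20°) = 0.2214.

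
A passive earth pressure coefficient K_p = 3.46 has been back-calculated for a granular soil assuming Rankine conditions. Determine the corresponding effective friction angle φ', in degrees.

K_p = (1+sin φ)/(1−sin φ) ⇒ sin φ = (K_p − 1)/(K_p + 1) = 0.5516.
φ = arcsin(0.5516) = 33.47°.

33.5°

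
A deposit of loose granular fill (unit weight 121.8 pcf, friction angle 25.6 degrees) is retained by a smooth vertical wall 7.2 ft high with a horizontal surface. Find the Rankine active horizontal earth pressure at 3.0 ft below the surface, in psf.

145 psf

K_a = (1 − sin φ)/(1 + sin φ) = 0.3966.
σ_h = K_a γ z = 0.3966 × 121.8 × 3.0 = 144.9 psf.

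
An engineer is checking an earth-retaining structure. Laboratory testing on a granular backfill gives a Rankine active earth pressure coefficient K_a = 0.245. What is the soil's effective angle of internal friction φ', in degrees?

K_a = tan²(45° − φ/2) ⇒ 45° − φ/2 = arctan(√0.245) = 26.33°.
φ = 2(45° − 26.33°) = 37.33°.

37.3°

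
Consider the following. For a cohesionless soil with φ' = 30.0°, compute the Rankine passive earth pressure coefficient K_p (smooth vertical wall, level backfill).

K_p = (1 + sin φ)/(1 − sin φ) = tan²(45° + 30.0°/2) = 3.000.

3.00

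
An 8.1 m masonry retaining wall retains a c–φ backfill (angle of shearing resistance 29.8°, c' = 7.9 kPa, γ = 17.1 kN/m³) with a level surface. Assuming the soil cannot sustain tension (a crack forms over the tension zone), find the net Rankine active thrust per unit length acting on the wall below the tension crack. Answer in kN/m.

K_a = 0.3360; √K_a = 0.5797.
Tension-crack depth z_c = 2c/(γ√K_a) = 2×7.9/(17.1×0.5797) = 1.594 m.
σ_a at base = K_a γ H − 2c√K_a = 0.3360×17.1×8.1 − 2×7.9×0.5797 = 37.38 kPa.
P_a = ½ × 37.38 × (H − z_c) = 0.5×37.38×6.506 = 121.6 kN/m.

122 kN/m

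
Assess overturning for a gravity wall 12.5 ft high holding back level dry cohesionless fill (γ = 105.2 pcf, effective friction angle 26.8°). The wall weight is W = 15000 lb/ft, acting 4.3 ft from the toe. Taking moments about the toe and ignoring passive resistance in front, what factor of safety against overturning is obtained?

4.98

K_a = tan²(45° − 26.8°/2) = 0.3785.
P_a = ½K_aγH² = 0.5×0.3785×105.2×12.5² = 3111 lb/ft, acting at H/3 = 4.167 ft above the base.
Overturning moment M_o = P_a × H/3 = 3111 × 4.167 = 12960.
Resisting moment M_r = W × 4.3 = 15000 × 4.3 = 64500.
FS_overturning = M_r/M_o = 64500/12960 = 4.977.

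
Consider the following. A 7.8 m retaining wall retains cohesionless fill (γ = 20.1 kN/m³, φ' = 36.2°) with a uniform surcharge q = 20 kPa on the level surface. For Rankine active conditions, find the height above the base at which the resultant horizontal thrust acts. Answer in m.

2.86 m

K_a = 0.2574.
Triangular part P₁ = ½K_aγH² = 157.4 at H/3 = 2.600 m; rectangular part P₂ = K_a q H = 40.15 at H/2 = 3.900 m.
ȳ = (P₁·2.600 + P₂·3.900)/(P₁+P₂) = 2.864 m.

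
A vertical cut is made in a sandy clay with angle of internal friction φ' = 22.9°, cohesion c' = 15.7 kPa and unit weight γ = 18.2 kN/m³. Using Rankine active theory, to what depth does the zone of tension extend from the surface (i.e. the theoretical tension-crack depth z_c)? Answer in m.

K_a = tan²(45° − 22.9°/2) = 0.4398; √K_a = 0.6631.
The active pressure is zero where K_a γ z = 2c√K_a, so z_c = 2c/(γ√K_a) = 2×15.7/(18.2×0.6631) = 2.602 m.

2.60 m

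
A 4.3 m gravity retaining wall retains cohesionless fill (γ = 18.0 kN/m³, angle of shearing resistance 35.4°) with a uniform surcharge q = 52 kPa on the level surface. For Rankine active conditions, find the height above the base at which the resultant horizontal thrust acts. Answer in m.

1.84 m

K_a = 0.2664.
Triangular part P₁ = ½K_aγH² = 44.33 at H/3 = 1.433 m; rectangular part P₂ = K_a q H = 59.57 at H/2 = 2.150 m.
ȳ = (P₁·1.433 + P₂·2.150)/(P₁+P₂) = 1.844 m.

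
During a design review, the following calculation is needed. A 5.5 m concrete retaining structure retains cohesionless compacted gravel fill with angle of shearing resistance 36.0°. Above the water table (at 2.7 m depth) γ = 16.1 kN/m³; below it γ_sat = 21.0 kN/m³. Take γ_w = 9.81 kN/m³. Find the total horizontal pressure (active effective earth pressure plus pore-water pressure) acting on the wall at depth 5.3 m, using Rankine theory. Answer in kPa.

K_a = (1 − sin φ)/(1 + sin φ) = 0.2596.
γ' = 21.0 − 9.81 = 11.19 kN/m³.
Effective vertical stress at 5.3 m: σ'_v = 16.1×2.7 + 11.19×2.60 = 72.56 kPa.
σ'_h = K_a σ'_v = 0.2596 × 72.56 = 18.84 kPa; u = γ_w × 2.60 = 25.51 kPa.
Total σ_h = 18.84 + 25.51 = 44.34 kPa.

44.3 kPa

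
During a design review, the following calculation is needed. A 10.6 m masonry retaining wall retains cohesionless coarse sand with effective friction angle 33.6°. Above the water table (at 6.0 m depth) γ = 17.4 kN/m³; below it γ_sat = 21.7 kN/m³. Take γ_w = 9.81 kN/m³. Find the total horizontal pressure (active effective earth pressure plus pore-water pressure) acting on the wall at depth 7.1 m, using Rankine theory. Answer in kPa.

K_a = (1 − sin φ)/(1 + sin φ) = 0.2875.
γ' = 21.7 − 9.81 = 11.89 kN/m³.
Effective vertical stress at 7.1 m: σ'_v = 17.4×6.0 + 11.89×1.10 = 117.5 kPa.
σ'_h = K_a σ'_v = 0.2875 × 117.5 = 33.78 kPa; u = γ_w × 1.10 = 10.79 kPa.
Total σ_h = 33.78 + 10.79 = 44.57 kPa.

44.6 kPa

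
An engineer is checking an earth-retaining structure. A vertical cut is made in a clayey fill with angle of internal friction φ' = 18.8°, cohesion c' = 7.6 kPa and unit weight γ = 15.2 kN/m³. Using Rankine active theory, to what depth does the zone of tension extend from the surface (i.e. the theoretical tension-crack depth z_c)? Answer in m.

K_a = tan²(45° − 18.8°/2) = 0.5126; √K_a = 0.7159.
The active pressure is zero where K_a γ z = 2c√K_a, so z_c = 2c/(γ√K_a) = 2×7.6/(15.2×0.7159) = 1.397 m.

1.40 m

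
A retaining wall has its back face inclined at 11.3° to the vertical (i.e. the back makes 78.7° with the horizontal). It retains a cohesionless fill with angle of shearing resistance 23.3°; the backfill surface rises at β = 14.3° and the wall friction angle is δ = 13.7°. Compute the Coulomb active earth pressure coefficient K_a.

K_a = sin²(α+φ) / [sin²α · sin(α−δ) · (1 + √{sin(φ+δ)sin(φ−β) / (sin(α−δ)sin(α+β))})²].
With α = 78.7°, φ = 23.3°, δ = 13.7°, β = 14.3°: K_a = 0.6277.

0.628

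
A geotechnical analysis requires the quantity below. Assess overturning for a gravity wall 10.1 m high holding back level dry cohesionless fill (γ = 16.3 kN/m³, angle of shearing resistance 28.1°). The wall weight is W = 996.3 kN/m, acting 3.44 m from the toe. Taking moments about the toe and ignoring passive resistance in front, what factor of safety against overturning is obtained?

3.41

K_a = tan²(45° − 28.1°/2) = 0.3596.
P_a = ½K_aγH² = 0.5×0.3596×16.3×10.1² = 299.0 kN/m, acting at H/3 = 3.367 m above the base.
Overturning moment M_o = P_a × H/3 = 299.0 × 3.367 = 1007.
Resisting moment M_r = W × 3.44 = 996.3 × 3.44 = 3427.
FS_overturning = M_r/M_o = 3427/1007 = 3.405.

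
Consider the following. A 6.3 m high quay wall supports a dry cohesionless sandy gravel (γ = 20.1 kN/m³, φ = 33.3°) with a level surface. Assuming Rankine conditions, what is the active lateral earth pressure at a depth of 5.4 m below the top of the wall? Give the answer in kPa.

31.6 kPa

K_a = (1 − sin φ)/(1 + sin φ) = 0.2911.
σ_h = K_a γ z = 0.2911 × 20.1 × 5.4 = 31.60 kPa.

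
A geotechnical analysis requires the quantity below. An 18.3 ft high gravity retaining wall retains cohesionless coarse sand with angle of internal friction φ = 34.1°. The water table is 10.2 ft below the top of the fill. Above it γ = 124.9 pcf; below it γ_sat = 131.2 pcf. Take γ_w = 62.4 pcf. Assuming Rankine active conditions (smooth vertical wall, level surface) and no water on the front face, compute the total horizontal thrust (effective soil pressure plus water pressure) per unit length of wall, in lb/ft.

K_a = tan²(45° − φ/2) = 0.2815.
γ' = 131.2 − 62.4 = 68.80 pcf. Depth below WT = 8.1 ft.
σ'_h at WT = K_a γ d_w = 358.7 psf; at base = 358.7 + K_a γ' × 8.1 = 515.5 psf.
P₁ (0–10.2 ft) = ½×358.7×10.2 = 1829. P₂ (10.2–18.3 ft) = ½(358.7+515.5)×8.1 = 3541.
P_w = ½ γ_w h₂² = 0.5×62.4×8.1² = 2047. Total = 1829+3541+2047 = 7417 lb/ft.

7420 lb/ft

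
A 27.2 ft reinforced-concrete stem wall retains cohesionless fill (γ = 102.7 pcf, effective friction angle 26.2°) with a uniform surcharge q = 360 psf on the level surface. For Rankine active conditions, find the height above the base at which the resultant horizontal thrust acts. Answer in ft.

10.00 ft

K_a = 0.3874.
Triangular part P₁ = ½K_aγH² = 14720 at H/3 = 9.067 ft; rectangular part P₂ = K_a q H = 3794 at H/2 = 13.60 ft.
ȳ = (P₁·9.067 + P₂·13.60)/(P₁+P₂) = 9.996 ft.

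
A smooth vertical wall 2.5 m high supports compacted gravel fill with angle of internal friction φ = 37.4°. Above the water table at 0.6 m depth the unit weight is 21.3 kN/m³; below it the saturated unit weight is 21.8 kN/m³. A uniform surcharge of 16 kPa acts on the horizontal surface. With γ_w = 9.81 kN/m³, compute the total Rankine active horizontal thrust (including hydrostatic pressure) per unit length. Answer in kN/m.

39.6 kN/m

K_a = tan²(45° − φ/2) = 0.2443.
γ' = 21.8 − 9.81 = 11.99 kN/m³. h₂ = H − d_w = 1.9 m.
σ'_h: at surface K_a·q = 3.908; at WT K_a(q+γd_w) = 7.030; at base K_a(q+γd_w+γ'h₂) = 12.59 kPa.
P₁ = ½(3.908+7.030)×0.6 = 3.281; P₂ = ½(7.030+12.59)×1.9 = 18.64; P_w = ½γ_w h₂² = 17.71.
Total = 3.281+18.64+17.71 = 39.63 kN/m.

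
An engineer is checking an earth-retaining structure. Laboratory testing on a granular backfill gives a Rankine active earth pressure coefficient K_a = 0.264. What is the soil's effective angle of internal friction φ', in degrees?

K_a = tan²(45° − φ/2) ⇒ 45° − φ/2 = arctan(√0.264) = 27.19°.
φ = 2(45° − 27.19°) = 35.61°.

35.6°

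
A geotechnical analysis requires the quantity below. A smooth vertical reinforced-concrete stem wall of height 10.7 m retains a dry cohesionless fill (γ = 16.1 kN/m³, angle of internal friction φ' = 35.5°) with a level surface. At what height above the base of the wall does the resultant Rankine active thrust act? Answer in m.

K_a = 0.2653.
The pressure distribution is triangular, so the resultant acts at H/3 above the base = 10.7/3 = 3.567 m.

3.57 m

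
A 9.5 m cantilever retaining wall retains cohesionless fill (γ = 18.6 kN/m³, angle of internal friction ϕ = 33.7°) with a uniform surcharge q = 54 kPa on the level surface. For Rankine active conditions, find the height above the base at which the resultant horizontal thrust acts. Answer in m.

K_a = 0.2863.
Triangular part P₁ = ½K_aγH² = 240.3 at H/3 = 3.167 m; rectangular part P₂ = K_a q H = 146.9 at H/2 = 4.750 m.
ȳ = (P₁·3.167 + P₂·4.750)/(P₁+P₂) = 3.767 m.

3.77 m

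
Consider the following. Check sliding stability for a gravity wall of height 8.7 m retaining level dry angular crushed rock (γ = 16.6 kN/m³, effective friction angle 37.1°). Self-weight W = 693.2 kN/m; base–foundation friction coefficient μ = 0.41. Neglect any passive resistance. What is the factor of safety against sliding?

1.83

K_a = tan²(45° − 37.1°/2) = 0.2475.
P_a = ½K_aγH² = 0.5×0.2475×16.6×8.7² = 155.5 kN/m, acting at H/3 = 2.900 m above the base.
FS_sliding = μW / P_a = 0.41×693.2 / 155.5 = 1.828.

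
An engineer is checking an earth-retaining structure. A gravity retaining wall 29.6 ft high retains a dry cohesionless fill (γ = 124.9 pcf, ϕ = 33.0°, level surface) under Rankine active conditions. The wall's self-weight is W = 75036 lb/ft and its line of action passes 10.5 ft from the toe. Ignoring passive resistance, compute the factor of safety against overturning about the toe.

K_a = tan²(45° − 33.0°/2) = 0.2948.
P_a = ½K_aγH² = 0.5×0.2948×124.9×29.6² = 16130 lb/ft, acting at H/3 = 9.867 ft above the base.
Overturning moment M_o = P_a × H/3 = 16130 × 9.867 = 159200.
Resisting moment M_r = W × 10.5 = 75036 × 10.5 = 787900.
FS_overturning = M_r/M_o = 787900/159200 = 4.950.

4.95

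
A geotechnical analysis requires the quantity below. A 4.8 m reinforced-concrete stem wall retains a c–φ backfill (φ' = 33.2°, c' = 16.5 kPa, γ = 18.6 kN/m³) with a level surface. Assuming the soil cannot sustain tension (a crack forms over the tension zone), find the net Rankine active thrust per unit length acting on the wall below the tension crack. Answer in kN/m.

K_a = 0.2924; √K_a = 0.5407.
Tension-crack depth z_c = 2c/(γ√K_a) = 2×16.5/(18.6×0.5407) = 3.281 m.
σ_a at base = K_a γ H − 2c√K_a = 0.2924×18.6×4.8 − 2×16.5×0.5407 = 8.258 kPa.
P_a = ½ × 8.258 × (H − z_c) = 0.5×8.258×1.519 = 6.271 kN/m.

6.27 kN/m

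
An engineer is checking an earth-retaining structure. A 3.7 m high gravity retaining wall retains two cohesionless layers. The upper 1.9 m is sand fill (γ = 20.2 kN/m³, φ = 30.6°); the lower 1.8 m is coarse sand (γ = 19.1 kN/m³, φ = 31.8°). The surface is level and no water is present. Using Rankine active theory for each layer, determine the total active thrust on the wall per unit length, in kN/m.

42.9 kN/m

K_a1 = tan²(45°−30.6°/2) = 0.3253; K_a2 = tan²(45°−31.8°/2) = 0.3098.
Layer 1: σ at base = K_a1 γ₁ h₁ = 12.49 kPa; P₁ = ½×12.49×1.9 = 11.86.
Layer 2: σ_v at top = γ₁h₁ = 38.38; σ_h top = K_a2×38.38 = 11.89; σ_h base = K_a2×(38.38+19.1×1.8) = 22.54.
P₂ = ½(11.89+22.54)×1.8 = 30.99. Total P_a = 11.86+30.99 = 42.85 kN/m.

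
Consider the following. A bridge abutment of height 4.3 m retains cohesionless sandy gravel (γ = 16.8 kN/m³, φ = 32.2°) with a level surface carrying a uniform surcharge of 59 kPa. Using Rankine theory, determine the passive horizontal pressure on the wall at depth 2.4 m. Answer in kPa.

326 kPa

K_p = (1 + sin φ)/(1 − sin φ) = 3.282.
σ_v = γz + q = 16.8 × 2.4 + 59 = 99.32 kPa.
σ_h = K_p σ_v = 3.282 × 99.32 = 325.9 kPa.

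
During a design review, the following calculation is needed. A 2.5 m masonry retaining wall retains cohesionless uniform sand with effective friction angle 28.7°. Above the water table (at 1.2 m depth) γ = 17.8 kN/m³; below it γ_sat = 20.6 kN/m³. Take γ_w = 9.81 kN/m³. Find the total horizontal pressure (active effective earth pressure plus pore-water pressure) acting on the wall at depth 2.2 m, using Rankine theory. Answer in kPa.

21.1 kPa

K_a = (1 − sin φ)/(1 + sin φ) = 0.3511.
γ' = 20.6 − 9.81 = 10.79 kN/m³.
Effective vertical stress at 2.2 m: σ'_v = 17.8×1.2 + 10.79×1.00 = 32.15 kPa.
σ'_h = K_a σ'_v = 0.3511 × 32.15 = 11.29 kPa; u = γ_w × 1.00 = 9.810 kPa.
Total σ_h = 11.29 + 9.810 = 21.10 kPa.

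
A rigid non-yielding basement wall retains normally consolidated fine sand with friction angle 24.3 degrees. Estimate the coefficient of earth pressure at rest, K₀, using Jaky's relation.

K₀ = 1 − sin φ' = 1 − sin 24.3° = 0.5885.

0.588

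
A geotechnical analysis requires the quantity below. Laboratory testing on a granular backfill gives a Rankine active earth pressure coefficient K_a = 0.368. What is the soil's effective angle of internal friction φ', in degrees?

27.5°

K_a = tan²(45° − φ/2) ⇒ 45° − φ/2 = arctan(√0.368) = 31.24°.
φ = 2(45° − 31.24°) = 27.52°.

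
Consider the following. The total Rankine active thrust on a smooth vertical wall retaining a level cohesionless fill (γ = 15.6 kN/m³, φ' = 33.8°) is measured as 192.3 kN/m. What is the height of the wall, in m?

9.30 m

K_a = 0.2851. P_a = ½ K_a γ H² ⇒ H = √(2P_a/(K_a γ)).
H = √(2×192.3/(0.2851×15.6)) = 9.299 m.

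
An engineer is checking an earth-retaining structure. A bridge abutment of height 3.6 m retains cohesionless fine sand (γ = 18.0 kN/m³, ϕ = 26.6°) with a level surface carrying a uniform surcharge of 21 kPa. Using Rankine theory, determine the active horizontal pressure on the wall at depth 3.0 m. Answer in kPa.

28.6 kPa

K_a = (1 − sin φ)/(1 + sin φ) = 0.3814.
σ_v = γz + q = 18.0 × 3.0 + 21 = 75.00 kPa.
σ_h = K_a σ_v = 0.3814 × 75.00 = 28.61 kPa.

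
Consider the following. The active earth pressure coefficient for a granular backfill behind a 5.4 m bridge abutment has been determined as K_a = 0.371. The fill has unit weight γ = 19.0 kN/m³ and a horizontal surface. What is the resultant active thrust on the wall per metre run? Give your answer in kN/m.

P = ½ K_a γ H² = 0.5 × 0.371 × 19.0 × 5.4² = 102.8 kN/m.

103 kN/m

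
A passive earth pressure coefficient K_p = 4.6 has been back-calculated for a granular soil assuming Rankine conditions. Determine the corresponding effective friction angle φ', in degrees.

40.0°

K_p = (1+sin φ)/(1−sin φ) ⇒ sin φ = (K_p − 1)/(K_p + 1) = 0.6429.
φ = arcsin(0.6429) = 40.01°.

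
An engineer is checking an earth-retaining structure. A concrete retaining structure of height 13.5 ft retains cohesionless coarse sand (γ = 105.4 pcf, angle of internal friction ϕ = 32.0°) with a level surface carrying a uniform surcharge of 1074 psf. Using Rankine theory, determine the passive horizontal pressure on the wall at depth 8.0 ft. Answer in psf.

K_p = (1 + sin φ)/(1 − sin φ) = 3.255.
σ_v = γz + q = 105.4 × 8.0 + 1074 = 1917 psf.
σ_h = K_p σ_v = 3.255 × 1917 = 6240 psf.

6240 psf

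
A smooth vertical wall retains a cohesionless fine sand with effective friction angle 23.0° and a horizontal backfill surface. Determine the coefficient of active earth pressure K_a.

0.438

K_a = tan²(45° − φ/2) = tan²(33.50°) = 0.4381.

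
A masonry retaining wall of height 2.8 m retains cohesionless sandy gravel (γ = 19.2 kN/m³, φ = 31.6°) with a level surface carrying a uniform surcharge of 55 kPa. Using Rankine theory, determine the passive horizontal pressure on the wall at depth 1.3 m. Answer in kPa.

K_p = (1 + sin φ)/(1 − sin φ) = 3.202.
σ_v = γz + q = 19.2 × 1.3 + 55 = 79.96 kPa.
σ_h = K_p σ_v = 3.202 × 79.96 = 256.0 kPa.

256 kPa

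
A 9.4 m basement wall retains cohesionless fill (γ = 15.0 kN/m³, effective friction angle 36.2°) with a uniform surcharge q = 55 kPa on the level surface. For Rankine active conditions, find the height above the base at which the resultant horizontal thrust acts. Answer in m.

3.82 m

K_a = 0.2574.
Triangular part P₁ = ½K_aγH² = 170.6 at H/3 = 3.133 m; rectangular part P₂ = K_a q H = 133.1 at H/2 = 4.700 m.
ȳ = (P₁·3.133 + P₂·4.700)/(P₁+P₂) = 3.820 m.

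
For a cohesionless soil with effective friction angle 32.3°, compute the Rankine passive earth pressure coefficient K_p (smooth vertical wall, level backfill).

3.30

K_p = (1 + sin φ)/(1 − sin φ) = tan²(45° + 32.3°/2) = 3.295.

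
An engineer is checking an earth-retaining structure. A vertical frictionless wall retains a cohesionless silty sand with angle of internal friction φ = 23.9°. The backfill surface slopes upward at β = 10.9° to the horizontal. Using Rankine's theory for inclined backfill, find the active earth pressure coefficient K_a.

K_a = cos β · (cos β − √(cos²β − cos²φ)) / (cos β + √(cos²β − cos²φ)).
cos β = 0.9820, cos φ = 0.9143, √(cos²β − cos²φ) = 0.3583.
K_a = 0.9820 × (0.9820 − 0.3583)/(0.9820 + 0.3583) = 0.4569.

0.457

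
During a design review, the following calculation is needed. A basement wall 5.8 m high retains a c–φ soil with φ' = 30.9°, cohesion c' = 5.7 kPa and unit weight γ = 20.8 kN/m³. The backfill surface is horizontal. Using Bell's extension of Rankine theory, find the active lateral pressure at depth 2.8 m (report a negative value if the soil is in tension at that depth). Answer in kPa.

K_a = (1 − sin φ)/(1 + sin φ) = 0.3214.
σ_a = K_a γ z − 2c√K_a = 0.3214×20.8×2.8 − 2×5.7×0.5669 = 12.26 kPa.

12.3 kPa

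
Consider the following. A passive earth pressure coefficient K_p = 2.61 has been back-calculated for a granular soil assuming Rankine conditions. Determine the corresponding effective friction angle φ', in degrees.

K_p = (1+sin φ)/(1−sin φ) ⇒ sin φ = (K_p − 1)/(K_p + 1) = 0.4460.
φ = arcsin(0.4460) = 26.49°.

26.5°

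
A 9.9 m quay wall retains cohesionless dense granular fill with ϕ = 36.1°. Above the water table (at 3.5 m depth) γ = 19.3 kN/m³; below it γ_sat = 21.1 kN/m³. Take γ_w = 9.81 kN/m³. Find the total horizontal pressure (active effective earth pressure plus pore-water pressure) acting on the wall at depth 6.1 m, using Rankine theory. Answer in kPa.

50.6 kPa

K_a = (1 − sin φ)/(1 + sin φ) = 0.2585.
γ' = 21.1 − 9.81 = 11.29 kN/m³.
Effective vertical stress at 6.1 m: σ'_v = 19.3×3.5 + 11.29×2.60 = 96.90 kPa.
σ'_h = K_a σ'_v = 0.2585 × 96.90 = 25.05 kPa; u = γ_w × 2.60 = 25.51 kPa.
Total σ_h = 25.05 + 25.51 = 50.56 kPa.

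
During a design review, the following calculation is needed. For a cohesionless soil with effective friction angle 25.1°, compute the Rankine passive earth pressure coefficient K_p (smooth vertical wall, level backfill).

2.47

K_p = (1 + sin φ)/(1 − sin φ) = tan²(45° + 25.1°/2) = 2.473.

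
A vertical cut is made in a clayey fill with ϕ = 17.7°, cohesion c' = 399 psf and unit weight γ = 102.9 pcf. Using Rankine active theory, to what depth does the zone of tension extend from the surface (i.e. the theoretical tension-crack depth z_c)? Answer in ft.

10.6 ft

K_a = tan²(45° − 17.7°/2) = 0.5337; √K_a = 0.7306.
The active pressure is zero where K_a γ z = 2c√K_a, so z_c = 2c/(γ√K_a) = 2×399/(102.9×0.7306) = 10.62 ft.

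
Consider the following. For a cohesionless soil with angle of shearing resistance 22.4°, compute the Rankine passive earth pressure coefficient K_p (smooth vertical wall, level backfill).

2.23

K_p = (1 + sin φ)/(1 − sin φ) = tan²(45° + 22.4°/2) = 2.231.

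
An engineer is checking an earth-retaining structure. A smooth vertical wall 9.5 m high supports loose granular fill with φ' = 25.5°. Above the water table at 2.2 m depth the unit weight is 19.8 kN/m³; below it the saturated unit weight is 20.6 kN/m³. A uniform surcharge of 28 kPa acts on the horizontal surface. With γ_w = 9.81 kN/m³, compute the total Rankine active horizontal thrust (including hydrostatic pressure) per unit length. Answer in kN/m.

K_a = tan²(45° − φ/2) = 0.3981.
γ' = 20.6 − 9.81 = 10.79 kN/m³. h₂ = H − d_w = 7.3 m.
σ'_h: at surface K_a·q = 11.15; at WT K_a(q+γd_w) = 28.49; at base K_a(q+γd_w+γ'h₂) = 59.85 kPa.
P₁ = ½(11.15+28.49)×2.2 = 43.60; P₂ = ½(28.49+59.85)×7.3 = 322.4; P_w = ½γ_w h₂² = 261.4.
Total = 43.60+322.4+261.4 = 627.4 kN/m.

627 kN/m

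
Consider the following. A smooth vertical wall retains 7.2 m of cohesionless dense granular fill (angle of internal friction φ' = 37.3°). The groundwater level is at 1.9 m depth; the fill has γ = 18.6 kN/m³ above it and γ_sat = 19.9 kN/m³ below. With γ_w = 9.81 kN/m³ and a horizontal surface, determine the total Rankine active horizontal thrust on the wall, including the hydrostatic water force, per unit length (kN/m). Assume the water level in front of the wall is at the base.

227 kN/m

K_a = tan²(45° − φ/2) = 0.2453.
γ' = 19.9 − 9.81 = 10.09 kN/m³. Depth below WT = 5.3 m.
σ'_h at WT = K_a γ d_w = 8.670 kPa; at base = 8.670 + K_a γ' × 5.3 = 21.79 kPa.
P₁ (0–1.9 m) = ½×8.670×1.9 = 8.237. P₂ (1.9–7.2 m) = ½(8.670+21.79)×5.3 = 80.72.
P_w = ½ γ_w h₂² = 0.5×9.81×5.3² = 137.8. Total = 8.237+80.72+137.8 = 226.7 kN/m.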